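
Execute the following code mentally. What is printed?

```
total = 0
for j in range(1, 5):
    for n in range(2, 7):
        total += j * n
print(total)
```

j=1,n=2: total = 0+2 = 2
j=1,n=3: total = 2+3 = 5
j=1,n=4: total = 5+4 = 9
j=1,n=5: total = 9+5 = 14
j=1,n=6: total = 14+6 = 20
j=2,n=2: total = 20+4 = 24
j=2,n=3: total = 24+6 = 30
j=2,n=4: total = 30+8 = 38
j=2,n=5: total = 38+10 = 48
j=2,n=6: total = 48+12 = 60
j=3,n=2: total = 60+6 = 66
j=3,n=3: total = 66+9 = 75
j=3,n=4: total = 75+12 = 87
j=3,n=5: total = 87+15 = 102
j=3,n=6: total = 102+18 = 120
j=4,n=2: total = 120+8 = 128
j=4,n=3: total = 128+12 = 140
j=4,n=4: total = 140+16 = 156
j=4,n=5: total = 156+20 = 176
j=4,n=6: total = 176+24 = 200

200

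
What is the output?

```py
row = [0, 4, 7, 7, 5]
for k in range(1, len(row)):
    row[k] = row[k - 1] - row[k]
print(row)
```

k=1: row[1] = 0-4 = -4 → [0, -4, 7, 7, 5]
k=2: row[2] = (-4)-7 = -11 → [0, -4, -11, 7, 5]
k=3: row[3] = (-11)-7 = -18 → [0, -4, -11, -18, 5]
k=4: row[4] = (-18)-5 = -23 → [0, -4, -11, -18, -23]

[0, -4, -11, -18, -23]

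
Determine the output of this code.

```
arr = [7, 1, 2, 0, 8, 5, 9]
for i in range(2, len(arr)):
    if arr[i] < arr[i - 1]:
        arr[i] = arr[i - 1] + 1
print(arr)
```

[7, 1, 2, 3, 8, 9, 9]

i=2: 2>=1, unchanged → [7, 1, 2, 0, 8, 5, 9]
i=3: 0<2, arr[3] = 2+1 = 3 → [7, 1, 2, 3, 8, 5, 9]
i=4: 8>=3, unchanged → [7, 1, 2, 3, 8, 5, 9]
i=5: 5<8, arr[5] = 8+1 = 9 → [7, 1, 2, 3, 8, 9, 9]
i=6: 9>=9, unchanged → [7, 1, 2, 3, 8, 9, 9]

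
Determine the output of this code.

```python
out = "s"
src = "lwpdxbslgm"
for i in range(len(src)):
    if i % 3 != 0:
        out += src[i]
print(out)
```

i=0: skip
i=1: add 'w' → 'sw'
i=2: add 'p' → 'swp'
i=3: skip
i=4: add 'x' → 'swpx'
i=5: add 'b' → 'swpxb'
i=6: skip
i=7: add 'l' → 'swpxbl'
i=8: add 'g' → 'swpxblg'
i=9: skip

swpxblg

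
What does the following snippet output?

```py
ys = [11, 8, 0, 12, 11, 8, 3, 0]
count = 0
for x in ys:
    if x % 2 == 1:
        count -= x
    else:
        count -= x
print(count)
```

-53

x=11: odd, count = 0-11 = -11
x=8: not odd, count = (-11)-8 = -19
x=0: not odd, count = (-19)-0 = -19
x=12: not odd, count = (-19)-12 = -31
x=11: odd, count = (-31)-11 = -42
x=8: not odd, count = (-42)-8 = -50
x=3: odd, count = (-50)-3 = -53
x=0: not odd, count = (-53)-0 = -53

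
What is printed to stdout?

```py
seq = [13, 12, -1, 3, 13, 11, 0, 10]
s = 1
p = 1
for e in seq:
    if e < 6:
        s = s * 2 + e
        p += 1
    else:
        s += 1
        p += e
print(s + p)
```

94

e=13: not <6, s = 1+1 = 2; p=14
e=12: not <6, s = 2+1 = 3; p=26
e=-1: <6, s = 3*2+(-1) = 5; p=27
e=3: <6, s = 5*2+3 = 13; p=28
e=13: not <6, s = 13+1 = 14; p=41
e=11: not <6, s = 14+1 = 15; p=52
e=0: <6, s = 15*2+0 = 30; p=53
e=10: not <6, s = 30+1 = 31; p=63
s+p = 31+63 = 94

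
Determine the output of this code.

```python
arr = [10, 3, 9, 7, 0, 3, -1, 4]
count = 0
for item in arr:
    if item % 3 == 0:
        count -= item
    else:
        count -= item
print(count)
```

-35

item=10: not %3==0, count = 0-10 = -10
item=3: %3==0, count = (-10)-3 = -13
item=9: %3==0, count = (-13)-9 = -22
item=7: not %3==0, count = (-22)-7 = -29
item=0: %3==0, count = (-29)-0 = -29
item=3: %3==0, count = (-29)-3 = -32
item=-1: not %3==0, count = (-32)-(-1) = -31
item=4: not %3==0, count = (-31)-4 = -35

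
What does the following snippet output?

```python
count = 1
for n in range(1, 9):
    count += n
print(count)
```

n=1: count = 1+1 = 2
n=2: count = 2+2 = 4
n=3: count = 4+3 = 7
n=4: count = 7+4 = 11
n=5: count = 11+5 = 16
n=6: count = 16+6 = 22
n=7: count = 22+7 = 29
n=8: count = 29+8 = 37

37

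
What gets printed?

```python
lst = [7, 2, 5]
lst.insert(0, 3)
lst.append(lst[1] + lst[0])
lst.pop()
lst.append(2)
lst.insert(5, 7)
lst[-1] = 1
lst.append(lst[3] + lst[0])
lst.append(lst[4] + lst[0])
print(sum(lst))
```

33

insert 3 at 0 → [3, 7, 2, 5]
append lst[1]+lst[0] = 7+3 = 10 → [3, 7, 2, 5, 10]
pop() removes 10 → [3, 7, 2, 5]
append 2 → [3, 7, 2, 5, 2]
insert 7 at 5 → [3, 7, 2, 5, 2, 7]
lst[-1] = 1 → [3, 7, 2, 5, 2, 1]
append lst[3]+lst[0] = 5+3 = 8 → [3, 7, 2, 5, 2, 1, 8]
append lst[4]+lst[0] = 2+3 = 5 → [3, 7, 2, 5, 2, 1, 8, 5]
sum = 33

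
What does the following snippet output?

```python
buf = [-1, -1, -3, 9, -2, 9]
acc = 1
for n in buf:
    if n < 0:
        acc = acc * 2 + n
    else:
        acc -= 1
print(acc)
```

n=-1: <0, acc = 1*2+(-1) = 1
n=-1: <0, acc = 1*2+(-1) = 1
n=-3: <0, acc = 1*2+(-3) = -1
n=9: not <0, acc = (-1)-1 = -2
n=-2: <0, acc = (-2)*2+(-2) = -6
n=9: not <0, acc = (-6)-1 = -7

-7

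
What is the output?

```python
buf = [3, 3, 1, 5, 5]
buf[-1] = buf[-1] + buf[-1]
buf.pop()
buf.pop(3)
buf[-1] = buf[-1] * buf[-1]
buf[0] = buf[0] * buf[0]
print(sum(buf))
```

13

buf[-1] = buf[-1]+buf[-1] = 5+5 = 10 → [3, 3, 1, 5, 10]
pop() removes 10 → [3, 3, 1, 5]
pop(3) removes 5 → [3, 3, 1]
buf[-1] = buf[-1]*buf[-1] = 1*1 = 1 → [3, 3, 1]
buf[0] = buf[0]*buf[0] = 3*3 = 9 → [9, 3, 1]
sum = 13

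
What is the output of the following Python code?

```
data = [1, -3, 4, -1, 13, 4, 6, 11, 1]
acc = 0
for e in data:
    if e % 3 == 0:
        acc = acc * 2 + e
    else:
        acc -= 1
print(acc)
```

e=1: not %3==0, acc = 0-1 = -1
e=-3: %3==0, acc = (-1)*2+(-3) = -5
e=4: not %3==0, acc = (-5)-1 = -6
e=-1: not %3==0, acc = (-6)-1 = -7
e=13: not %3==0, acc = (-7)-1 = -8
e=4: not %3==0, acc = (-8)-1 = -9
e=6: %3==0, acc = (-9)*2+6 = -12
e=11: not %3==0, acc = (-12)-1 = -13
e=1: not %3==0, acc = (-13)-1 = -14

-14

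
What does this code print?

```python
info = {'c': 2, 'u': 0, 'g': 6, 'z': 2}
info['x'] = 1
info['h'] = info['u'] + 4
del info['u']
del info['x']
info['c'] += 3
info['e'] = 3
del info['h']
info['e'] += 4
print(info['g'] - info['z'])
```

info['x'] = 1 → {'c': 2, 'u': 0, 'g': 6, 'z': 2, 'x': 1}
info['h'] = info['u']+4 = 4 → {'c': 2, 'u': 0, 'g': 6, 'z': 2, 'x': 1, 'h': 4}
del 'u' → {'c': 2, 'g': 6, 'z': 2, 'x': 1, 'h': 4}
del 'x' → {'c': 2, 'g': 6, 'z': 2, 'h': 4}
info['c'] = 2+3 = 5 → {'c': 5, 'g': 6, 'z': 2, 'h': 4}
info['e'] = 3 → {'c': 5, 'g': 6, 'z': 2, 'h': 4, 'e': 3}
del 'h' → {'c': 5, 'g': 6, 'z': 2, 'e': 3}
info['e'] = 3+4 = 7 → {'c': 5, 'g': 6, 'z': 2, 'e': 7}
info['g']-info['z'] = 6-2 = 4

4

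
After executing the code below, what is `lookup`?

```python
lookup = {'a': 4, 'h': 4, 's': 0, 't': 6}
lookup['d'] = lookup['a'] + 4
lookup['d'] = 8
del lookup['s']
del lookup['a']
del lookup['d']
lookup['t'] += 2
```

{'h': 4, 't': 8}

lookup['d'] = lookup['a']+4 = 8 → {'a': 4, 'h': 4, 's': 0, 't': 6, 'd': 8}
lookup['d'] = 8 → {'a': 4, 'h': 4, 's': 0, 't': 6, 'd': 8}
del 's' → {'a': 4, 'h': 4, 't': 6, 'd': 8}
del 'a' → {'h': 4, 't': 6, 'd': 8}
del 'd' → {'h': 4, 't': 6}
lookup['t'] = 6+2 = 8 → {'h': 4, 't': 8}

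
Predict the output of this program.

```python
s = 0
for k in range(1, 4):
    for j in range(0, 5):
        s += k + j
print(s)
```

k=1,j=0: s = 0+1 = 1
k=1,j=1: s = 1+2 = 3
k=1,j=2: s = 3+3 = 6
k=1,j=3: s = 6+4 = 10
k=1,j=4: s = 10+5 = 15
k=2,j=0: s = 15+2 = 17
k=2,j=1: s = 17+3 = 20
k=2,j=2: s = 20+4 = 24
k=2,j=3: s = 24+5 = 29
k=2,j=4: s = 29+6 = 35
k=3,j=0: s = 35+3 = 38
k=3,j=1: s = 38+4 = 42
k=3,j=2: s = 42+5 = 47
k=3,j=3: s = 47+6 = 53
k=3,j=4: s = 53+7 = 60

60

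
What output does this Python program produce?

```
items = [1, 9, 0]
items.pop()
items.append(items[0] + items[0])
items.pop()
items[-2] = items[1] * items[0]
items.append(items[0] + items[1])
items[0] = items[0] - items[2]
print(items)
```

pop() removes 0 → [1, 9]
append items[0]+items[0] = 1+1 = 2 → [1, 9, 2]
pop() removes 2 → [1, 9]
items[-2] = items[1]*items[0] = 9*1 = 9 → [9, 9]
append items[0]+items[1] = 9+9 = 18 → [9, 9, 18]
items[0] = items[0]-items[2] = 9-18 = -9 → [-9, 9, 18]

[-9, 9, 18]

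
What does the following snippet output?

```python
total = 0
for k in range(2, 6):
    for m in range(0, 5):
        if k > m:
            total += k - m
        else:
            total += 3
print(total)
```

52

k=2,m=0: 2>0, total = 0+2 = 2
k=2,m=1: 2>1, total = 2+1 = 3
k=2,m=2: not 2>2, total = 3+3 = 6
k=2,m=3: not 2>3, total = 6+3 = 9
k=2,m=4: not 2>4, total = 9+3 = 12
k=3,m=0: 3>0, total = 12+3 = 15
k=3,m=1: 3>1, total = 15+2 = 17
k=3,m=2: 3>2, total = 17+1 = 18
k=3,m=3: not 3>3, total = 18+3 = 21
k=3,m=4: not 3>4, total = 21+3 = 24
k=4,m=0: 4>0, total = 24+4 = 28
k=4,m=1: 4>1, total = 28+3 = 31
k=4,m=2: 4>2, total = 31+2 = 33
k=4,m=3: 4>3, total = 33+1 = 34
k=4,m=4: not 4>4, total = 34+3 = 37
k=5,m=0: 5>0, total = 37+5 = 42
k=5,m=1: 5>1, total = 42+4 = 46
k=5,m=2: 5>2, total = 46+3 = 49
k=5,m=3: 5>3, total = 49+2 = 51
k=5,m=4: 5>4, total = 51+1 = 52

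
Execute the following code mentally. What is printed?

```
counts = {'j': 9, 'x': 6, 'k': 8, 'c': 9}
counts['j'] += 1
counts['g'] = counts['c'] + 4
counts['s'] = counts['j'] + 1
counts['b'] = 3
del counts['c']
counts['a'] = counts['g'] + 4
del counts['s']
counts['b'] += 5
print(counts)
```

counts['j'] = 9+1 = 10 → {'j': 10, 'x': 6, 'k': 8, 'c': 9}
counts['g'] = counts['c']+4 = 13 → {'j': 10, 'x': 6, 'k': 8, 'c': 9, 'g': 13}
counts['s'] = counts['j']+1 = 11 → {'j': 10, 'x': 6, 'k': 8, 'c': 9, 'g': 13, 's': 11}
counts['b'] = 3 → {'j': 10, 'x': 6, 'k': 8, 'c': 9, 'g': 13, 's': 11, 'b': 3}
del 'c' → {'j': 10, 'x': 6, 'k': 8, 'g': 13, 's': 11, 'b': 3}
counts['a'] = counts['g']+4 = 17 → {'j': 10, 'x': 6, 'k': 8, 'g': 13, 's': 11, 'b': 3, 'a': 17}
del 's' → {'j': 10, 'x': 6, 'k': 8, 'g': 13, 'b': 3, 'a': 17}
counts['b'] = 3+5 = 8 → {'j': 10, 'x': 6, 'k': 8, 'g': 13, 'b': 8, 'a': 17}

{'j': 10, 'x': 6, 'k': 8, 'g': 13, 'b': 8, 'a': 17}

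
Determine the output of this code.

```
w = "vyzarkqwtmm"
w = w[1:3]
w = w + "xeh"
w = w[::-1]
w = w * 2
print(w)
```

slice [1:3] → 'yz'
+ 'xeh' → 'yzxeh'
reverse → 'hexzy'
repeat ×2 → 'hexzyhexzy'

hexzyhexzy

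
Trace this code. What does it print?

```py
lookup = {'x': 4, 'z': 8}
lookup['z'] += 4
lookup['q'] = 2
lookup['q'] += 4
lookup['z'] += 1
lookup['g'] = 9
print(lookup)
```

{'x': 4, 'z': 13, 'q': 6, 'g': 9}

lookup['z'] = 8+4 = 12 → {'x': 4, 'z': 12}
lookup['q'] = 2 → {'x': 4, 'z': 12, 'q': 2}
lookup['q'] = 2+4 = 6 → {'x': 4, 'z': 12, 'q': 6}
lookup['z'] = 12+1 = 13 → {'x': 4, 'z': 13, 'q': 6}
lookup['g'] = 9 → {'x': 4, 'z': 13, 'q': 6, 'g': 9}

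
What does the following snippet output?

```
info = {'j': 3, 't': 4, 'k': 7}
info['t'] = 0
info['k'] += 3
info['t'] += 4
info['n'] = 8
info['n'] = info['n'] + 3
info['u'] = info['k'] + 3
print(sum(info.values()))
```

41

info['t'] = 0 → {'j': 3, 't': 0, 'k': 7}
info['k'] = 7+3 = 10 → {'j': 3, 't': 0, 'k': 10}
info['t'] = 0+4 = 4 → {'j': 3, 't': 4, 'k': 10}
info['n'] = 8 → {'j': 3, 't': 4, 'k': 10, 'n': 8}
info['n'] = info['n']+3 = 11 → {'j': 3, 't': 4, 'k': 10, 'n': 11}
info['u'] = info['k']+3 = 13 → {'j': 3, 't': 4, 'k': 10, 'n': 11, 'u': 13}
sum of values = 41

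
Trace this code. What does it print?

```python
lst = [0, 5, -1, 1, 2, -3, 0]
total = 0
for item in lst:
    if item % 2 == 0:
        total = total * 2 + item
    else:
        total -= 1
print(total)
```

-10

item=0: even, total = 0*2+0 = 0
item=5: not even, total = 0-1 = -1
item=-1: not even, total = (-1)-1 = -2
item=1: not even, total = (-2)-1 = -3
item=2: even, total = (-3)*2+2 = -4
item=-3: not even, total = (-4)-1 = -5
item=0: even, total = (-5)*2+0 = -10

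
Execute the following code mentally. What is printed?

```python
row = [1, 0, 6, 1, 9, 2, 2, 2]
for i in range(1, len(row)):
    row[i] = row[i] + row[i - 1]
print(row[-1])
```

23

i=1: row[1] = 0+1 = 1 → [1, 1, 6, 1, 9, 2, 2, 2]
i=2: row[2] = 6+1 = 7 → [1, 1, 7, 1, 9, 2, 2, 2]
i=3: row[3] = 1+7 = 8 → [1, 1, 7, 8, 9, 2, 2, 2]
i=4: row[4] = 9+8 = 17 → [1, 1, 7, 8, 17, 2, 2, 2]
i=5: row[5] = 2+17 = 19 → [1, 1, 7, 8, 17, 19, 2, 2]
i=6: row[6] = 2+19 = 21 → [1, 1, 7, 8, 17, 19, 21, 2]
i=7: row[7] = 2+21 = 23 → [1, 1, 7, 8, 17, 19, 21, 23]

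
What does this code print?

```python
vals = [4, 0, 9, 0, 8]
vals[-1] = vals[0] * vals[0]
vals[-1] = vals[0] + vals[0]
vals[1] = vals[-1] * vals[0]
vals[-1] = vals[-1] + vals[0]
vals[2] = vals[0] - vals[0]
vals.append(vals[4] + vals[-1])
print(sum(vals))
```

vals[-1] = vals[0]*vals[0] = 4*4 = 16 → [4, 0, 9, 0, 16]
vals[-1] = vals[0]+vals[0] = 4+4 = 8 → [4, 0, 9, 0, 8]
vals[1] = vals[-1]*vals[0] = 8*4 = 32 → [4, 32, 9, 0, 8]
vals[-1] = vals[-1]+vals[0] = 8+4 = 12 → [4, 32, 9, 0, 12]
vals[2] = vals[0]-vals[0] = 4-4 = 0 → [4, 32, 0, 0, 12]
append vals[4]+vals[-1] = 12+12 = 24 → [4, 32, 0, 0, 12, 24]
sum = 72

72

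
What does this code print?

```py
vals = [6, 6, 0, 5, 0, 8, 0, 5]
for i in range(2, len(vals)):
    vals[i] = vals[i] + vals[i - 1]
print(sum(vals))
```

i=2: vals[2] = 0+6 = 6 → [6, 6, 6, 5, 0, 8, 0, 5]
i=3: vals[3] = 5+6 = 11 → [6, 6, 6, 11, 0, 8, 0, 5]
i=4: vals[4] = 0+11 = 11 → [6, 6, 6, 11, 11, 8, 0, 5]
i=5: vals[5] = 8+11 = 19 → [6, 6, 6, 11, 11, 19, 0, 5]
i=6: vals[6] = 0+19 = 19 → [6, 6, 6, 11, 11, 19, 19, 5]
i=7: vals[7] = 5+19 = 24 → [6, 6, 6, 11, 11, 19, 19, 24]
sum = 102

102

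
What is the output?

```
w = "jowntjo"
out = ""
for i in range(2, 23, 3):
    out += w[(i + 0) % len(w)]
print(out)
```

wjotjno

i=2: add w[2]='w' → 'w'
i=5: add w[5]='j' → 'wj'
i=8: add w[1]='o' → 'wjo'
i=11: add w[4]='t' → 'wjot'
i=14: add w[0]='j' → 'wjotj'
i=17: add w[3]='n' → 'wjotjn'
i=20: add w[6]='o' → 'wjotjno'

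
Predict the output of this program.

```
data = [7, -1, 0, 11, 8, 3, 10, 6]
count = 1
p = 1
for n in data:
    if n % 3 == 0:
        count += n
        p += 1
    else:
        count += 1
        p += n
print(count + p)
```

n=7: not %3==0, count = 1+1 = 2; p=8
n=-1: not %3==0, count = 2+1 = 3; p=7
n=0: %3==0, count = 3+0 = 3; p=8
n=11: not %3==0, count = 3+1 = 4; p=19
n=8: not %3==0, count = 4+1 = 5; p=27
n=3: %3==0, count = 5+3 = 8; p=28
n=10: not %3==0, count = 8+1 = 9; p=38
n=6: %3==0, count = 9+6 = 15; p=39
count+p = 15+39 = 54

54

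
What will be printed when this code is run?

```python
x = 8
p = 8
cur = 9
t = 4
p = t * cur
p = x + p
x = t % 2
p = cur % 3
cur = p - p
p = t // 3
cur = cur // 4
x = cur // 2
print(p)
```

p = 4*9 = 36
p = 8+36 = 44
x = 4%2 = 0
p = 9%3 = 0
cur = 0-0 = 0
p = 4//3 = 1
cur = 0//4 = 0
x = 0//2 = 0

1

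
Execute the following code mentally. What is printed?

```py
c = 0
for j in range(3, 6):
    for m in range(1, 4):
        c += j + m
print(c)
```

j=3,m=1: c = 0+4 = 4
j=3,m=2: c = 4+5 = 9
j=3,m=3: c = 9+6 = 15
j=4,m=1: c = 15+5 = 20
j=4,m=2: c = 20+6 = 26
j=4,m=3: c = 26+7 = 33
j=5,m=1: c = 33+6 = 39
j=5,m=2: c = 39+7 = 46
j=5,m=3: c = 46+8 = 54

54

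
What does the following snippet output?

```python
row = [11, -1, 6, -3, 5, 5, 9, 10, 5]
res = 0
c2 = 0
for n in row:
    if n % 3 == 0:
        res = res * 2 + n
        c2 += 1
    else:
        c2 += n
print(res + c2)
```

n=11: not %3==0; c2=11
n=-1: not %3==0; c2=10
n=6: %3==0, res = 0*2+6 = 6; c2=11
n=-3: %3==0, res = 6*2+(-3) = 9; c2=12
n=5: not %3==0; c2=17
n=5: not %3==0; c2=22
n=9: %3==0, res = 9*2+9 = 27; c2=23
n=10: not %3==0; c2=33
n=5: not %3==0; c2=38
res+c2 = 27+38 = 65

65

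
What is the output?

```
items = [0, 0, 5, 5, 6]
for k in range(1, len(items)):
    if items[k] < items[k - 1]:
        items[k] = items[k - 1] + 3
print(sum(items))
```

16

k=1: 0>=0, unchanged → [0, 0, 5, 5, 6]
k=2: 5>=0, unchanged → [0, 0, 5, 5, 6]
k=3: 5>=5, unchanged → [0, 0, 5, 5, 6]
k=4: 6>=5, unchanged → [0, 0, 5, 5, 6]
sum = 16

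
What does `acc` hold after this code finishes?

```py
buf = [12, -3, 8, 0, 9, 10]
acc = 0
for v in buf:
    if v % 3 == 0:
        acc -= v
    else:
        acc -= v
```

v=12: %3==0, acc = 0-12 = -12
v=-3: %3==0, acc = (-12)-(-3) = -9
v=8: not %3==0, acc = (-9)-8 = -17
v=0: %3==0, acc = (-17)-0 = -17
v=9: %3==0, acc = (-17)-9 = -26
v=10: not %3==0, acc = (-26)-10 = -36

-36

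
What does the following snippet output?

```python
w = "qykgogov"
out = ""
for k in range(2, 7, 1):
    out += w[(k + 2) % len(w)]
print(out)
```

k=2: add w[4]='o' → 'o'
k=3: add w[5]='g' → 'og'
k=4: add w[6]='o' → 'ogo'
k=5: add w[7]='v' → 'ogov'
k=6: add w[0]='q' → 'ogovq'

ogovq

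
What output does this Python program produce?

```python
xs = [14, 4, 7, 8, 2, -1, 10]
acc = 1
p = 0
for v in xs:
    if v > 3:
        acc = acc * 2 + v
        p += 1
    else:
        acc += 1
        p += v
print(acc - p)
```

v=14: >3, acc = 1*2+14 = 16; p=1
v=4: >3, acc = 16*2+4 = 36; p=2
v=7: >3, acc = 36*2+7 = 79; p=3
v=8: >3, acc = 79*2+8 = 166; p=4
v=2: not >3, acc = 166+1 = 167; p=6
v=-1: not >3, acc = 167+1 = 168; p=5
v=10: >3, acc = 168*2+10 = 346; p=6
acc-p = 346-6 = 340

340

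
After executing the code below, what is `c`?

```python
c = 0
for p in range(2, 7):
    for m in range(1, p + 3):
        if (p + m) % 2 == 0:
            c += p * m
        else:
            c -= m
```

p=2,m=1: odd sum, c = 0-1 = -1
p=2,m=2: even sum, c = (-1)+4 = 3
p=2,m=3: odd sum, c = 3-3 = 0
p=2,m=4: even sum, c = 0+8 = 8
p=3,m=1: even sum, c = 8+3 = 11
p=3,m=2: odd sum, c = 11-2 = 9
p=3,m=3: even sum, c = 9+9 = 18
p=3,m=4: odd sum, c = 18-4 = 14
p=3,m=5: even sum, c = 14+15 = 29
p=4,m=1: odd sum, c = 29-1 = 28
p=4,m=2: even sum, c = 28+8 = 36
p=4,m=3: odd sum, c = 36-3 = 33
p=4,m=4: even sum, c = 33+16 = 49
p=4,m=5: odd sum, c = 49-5 = 44
p=4,m=6: even sum, c = 44+24 = 68
p=5,m=1: even sum, c = 68+5 = 73
p=5,m=2: odd sum, c = 73-2 = 71
p=5,m=3: even sum, c = 71+15 = 86
p=5,m=4: odd sum, c = 86-4 = 82
p=5,m=5: even sum, c = 82+25 = 107
p=5,m=6: odd sum, c = 107-6 = 101
p=5,m=7: even sum, c = 101+35 = 136
p=6,m=1: odd sum, c = 136-1 = 135
p=6,m=2: even sum, c = 135+12 = 147
p=6,m=3: odd sum, c = 147-3 = 144
p=6,m=4: even sum, c = 144+24 = 168
p=6,m=5: odd sum, c = 168-5 = 163
p=6,m=6: even sum, c = 163+36 = 199
p=6,m=7: odd sum, c = 199-7 = 192
p=6,m=8: even sum, c = 192+48 = 240

240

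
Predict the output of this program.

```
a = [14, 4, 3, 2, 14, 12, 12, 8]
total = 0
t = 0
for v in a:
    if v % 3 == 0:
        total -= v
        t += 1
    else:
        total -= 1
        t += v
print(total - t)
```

v=14: not %3==0, total = 0-1 = -1; t=14
v=4: not %3==0, total = (-1)-1 = -2; t=18
v=3: %3==0, total = (-2)-3 = -5; t=19
v=2: not %3==0, total = (-5)-1 = -6; t=21
v=14: not %3==0, total = (-6)-1 = -7; t=35
v=12: %3==0, total = (-7)-12 = -19; t=36
v=12: %3==0, total = (-19)-12 = -31; t=37
v=8: not %3==0, total = (-31)-1 = -32; t=45
total-t = (-32)-45 = -77

-77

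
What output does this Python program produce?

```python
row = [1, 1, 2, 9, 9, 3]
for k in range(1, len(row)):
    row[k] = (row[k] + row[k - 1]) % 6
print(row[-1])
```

k=1: row[1] = (1+1)%6 = 2 → [1, 2, 2, 9, 9, 3]
k=2: row[2] = (2+2)%6 = 4 → [1, 2, 4, 9, 9, 3]
k=3: row[3] = (9+4)%6 = 1 → [1, 2, 4, 1, 9, 3]
k=4: row[4] = (9+1)%6 = 4 → [1, 2, 4, 1, 4, 3]
k=5: row[5] = (3+4)%6 = 1 → [1, 2, 4, 1, 4, 1]

1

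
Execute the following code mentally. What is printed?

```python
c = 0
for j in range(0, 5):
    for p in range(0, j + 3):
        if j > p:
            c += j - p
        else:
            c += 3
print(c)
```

65

j=0,p=0: not 0>0, c = 0+3 = 3
j=0,p=1: not 0>1, c = 3+3 = 6
j=0,p=2: not 0>2, c = 6+3 = 9
j=1,p=0: 1>0, c = 9+1 = 10
j=1,p=1: not 1>1, c = 10+3 = 13
j=1,p=2: not 1>2, c = 13+3 = 16
j=1,p=3: not 1>3, c = 16+3 = 19
j=2,p=0: 2>0, c = 19+2 = 21
j=2,p=1: 2>1, c = 21+1 = 22
j=2,p=2: not 2>2, c = 22+3 = 25
j=2,p=3: not 2>3, c = 25+3 = 28
j=2,p=4: not 2>4, c = 28+3 = 31
j=3,p=0: 3>0, c = 31+3 = 34
j=3,p=1: 3>1, c = 34+2 = 36
j=3,p=2: 3>2, c = 36+1 = 37
j=3,p=3: not 3>3, c = 37+3 = 40
j=3,p=4: not 3>4, c = 40+3 = 43
j=3,p=5: not 3>5, c = 43+3 = 46
j=4,p=0: 4>0, c = 46+4 = 50
j=4,p=1: 4>1, c = 50+3 = 53
j=4,p=2: 4>2, c = 53+2 = 55
j=4,p=3: 4>3, c = 55+1 = 56
j=4,p=4: not 4>4, c = 56+3 = 59
j=4,p=5: not 4>5, c = 59+3 = 62
j=4,p=6: not 4>6, c = 62+3 = 65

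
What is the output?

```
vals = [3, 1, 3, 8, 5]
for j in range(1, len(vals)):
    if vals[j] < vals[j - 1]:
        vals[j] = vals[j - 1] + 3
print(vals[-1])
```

15

j=1: 1<3, vals[1] = 3+3 = 6 → [3, 6, 3, 8, 5]
j=2: 3<6, vals[2] = 6+3 = 9 → [3, 6, 9, 8, 5]
j=3: 8<9, vals[3] = 9+3 = 12 → [3, 6, 9, 12, 5]
j=4: 5<12, vals[4] = 12+3 = 15 → [3, 6, 9, 12, 15]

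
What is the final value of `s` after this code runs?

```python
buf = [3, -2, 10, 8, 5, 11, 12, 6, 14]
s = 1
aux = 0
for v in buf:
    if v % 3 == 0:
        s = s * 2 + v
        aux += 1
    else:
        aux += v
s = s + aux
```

v=3: %3==0, s = 1*2+3 = 5; aux=1
v=-2: not %3==0; aux=-1
v=10: not %3==0; aux=9
v=8: not %3==0; aux=17
v=5: not %3==0; aux=22
v=11: not %3==0; aux=33
v=12: %3==0, s = 5*2+12 = 22; aux=34
v=6: %3==0, s = 22*2+6 = 50; aux=35
v=14: not %3==0; aux=49
s+aux = 50+49 = 99

99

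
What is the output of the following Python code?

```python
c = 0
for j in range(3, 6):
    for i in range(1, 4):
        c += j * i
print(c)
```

j=3,i=1: c = 0+3 = 3
j=3,i=2: c = 3+6 = 9
j=3,i=3: c = 9+9 = 18
j=4,i=1: c = 18+4 = 22
j=4,i=2: c = 22+8 = 30
j=4,i=3: c = 30+12 = 42
j=5,i=1: c = 42+5 = 47
j=5,i=2: c = 47+10 = 57
j=5,i=3: c = 57+15 = 72

72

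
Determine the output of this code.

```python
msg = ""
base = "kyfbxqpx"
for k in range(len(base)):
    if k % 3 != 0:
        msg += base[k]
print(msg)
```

yfxqx

k=0: skip
k=1: add 'y' → 'y'
k=2: add 'f' → 'yf'
k=3: skip
k=4: add 'x' → 'yfx'
k=5: add 'q' → 'yfxq'
k=6: skip
k=7: add 'x' → 'yfxqx'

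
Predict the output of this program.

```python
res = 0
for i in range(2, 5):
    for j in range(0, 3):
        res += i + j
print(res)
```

i=2,j=0: res = 0+2 = 2
i=2,j=1: res = 2+3 = 5
i=2,j=2: res = 5+4 = 9
i=3,j=0: res = 9+3 = 12
i=3,j=1: res = 12+4 = 16
i=3,j=2: res = 16+5 = 21
i=4,j=0: res = 21+4 = 25
i=4,j=1: res = 25+5 = 30
i=4,j=2: res = 30+6 = 36

36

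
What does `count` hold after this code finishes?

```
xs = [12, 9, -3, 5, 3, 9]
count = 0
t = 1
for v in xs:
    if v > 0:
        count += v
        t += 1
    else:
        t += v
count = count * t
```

v=12: >0, count = 0+12 = 12; t=2
v=9: >0, count = 12+9 = 21; t=3
v=-3: not >0; t=0
v=5: >0, count = 21+5 = 26; t=1
v=3: >0, count = 26+3 = 29; t=2
v=9: >0, count = 29+9 = 38; t=3
count*t = 38*3 = 114

114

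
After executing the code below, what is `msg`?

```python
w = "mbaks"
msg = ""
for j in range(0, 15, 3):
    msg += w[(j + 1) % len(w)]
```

'bsamk'

j=0: add w[1]='b' → 'b'
j=3: add w[4]='s' → 'bs'
j=6: add w[2]='a' → 'bsa'
j=9: add w[0]='m' → 'bsam'
j=12: add w[3]='k' → 'bsamk'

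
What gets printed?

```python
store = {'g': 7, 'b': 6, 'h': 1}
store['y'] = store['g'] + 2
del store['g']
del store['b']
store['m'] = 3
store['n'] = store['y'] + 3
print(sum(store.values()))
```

store['y'] = store['g']+2 = 9 → {'g': 7, 'b': 6, 'h': 1, 'y': 9}
del 'g' → {'b': 6, 'h': 1, 'y': 9}
del 'b' → {'h': 1, 'y': 9}
store['m'] = 3 → {'h': 1, 'y': 9, 'm': 3}
store['n'] = store['y']+3 = 12 → {'h': 1, 'y': 9, 'm': 3, 'n': 12}
sum of values = 25

25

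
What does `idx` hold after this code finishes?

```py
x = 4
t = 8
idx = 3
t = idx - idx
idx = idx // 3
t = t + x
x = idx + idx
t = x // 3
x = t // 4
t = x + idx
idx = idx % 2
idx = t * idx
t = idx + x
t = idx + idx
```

1

t = 3-3 = 0
idx = 3//3 = 1
t = 0+4 = 4
x = 1+1 = 2
t = 2//3 = 0
x = 0//4 = 0
t = 0+1 = 1
idx = 1%2 = 1
idx = 1*1 = 1
t = 1+0 = 1
t = 1+1 = 2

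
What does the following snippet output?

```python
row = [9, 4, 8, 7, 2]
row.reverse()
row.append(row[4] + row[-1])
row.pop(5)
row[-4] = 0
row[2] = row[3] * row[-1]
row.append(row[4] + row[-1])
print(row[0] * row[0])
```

4

reverse → [2, 7, 8, 4, 9]
append row[4]+row[-1] = 9+9 = 18 → [2, 7, 8, 4, 9, 18]
pop(5) removes 18 → [2, 7, 8, 4, 9]
row[-4] = 0 → [2, 0, 8, 4, 9]
row[2] = row[3]*row[-1] = 4*9 = 36 → [2, 0, 36, 4, 9]
append row[4]+row[-1] = 9+9 = 18 → [2, 0, 36, 4, 9, 18]
row[0]*row[0] = 2*2 = 4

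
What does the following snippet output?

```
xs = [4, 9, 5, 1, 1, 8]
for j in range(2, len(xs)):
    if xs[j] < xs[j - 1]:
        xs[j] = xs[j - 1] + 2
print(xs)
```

[4, 9, 11, 13, 15, 17]

j=2: 5<9, xs[2] = 9+2 = 11 → [4, 9, 11, 1, 1, 8]
j=3: 1<11, xs[3] = 11+2 = 13 → [4, 9, 11, 13, 1, 8]
j=4: 1<13, xs[4] = 13+2 = 15 → [4, 9, 11, 13, 15, 8]
j=5: 8<15, xs[5] = 15+2 = 17 → [4, 9, 11, 13, 15, 17]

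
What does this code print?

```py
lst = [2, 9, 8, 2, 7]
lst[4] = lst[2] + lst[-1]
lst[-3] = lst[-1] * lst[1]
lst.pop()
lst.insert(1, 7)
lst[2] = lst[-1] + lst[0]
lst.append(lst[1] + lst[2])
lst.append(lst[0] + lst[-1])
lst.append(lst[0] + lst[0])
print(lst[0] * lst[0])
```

lst[4] = lst[2]+lst[-1] = 8+7 = 15 → [2, 9, 8, 2, 15]
lst[-3] = lst[-1]*lst[1] = 15*9 = 135 → [2, 9, 135, 2, 15]
pop() removes 15 → [2, 9, 135, 2]
insert 7 at 1 → [2, 7, 9, 135, 2]
lst[2] = lst[-1]+lst[0] = 2+2 = 4 → [2, 7, 4, 135, 2]
append lst[1]+lst[2] = 7+4 = 11 → [2, 7, 4, 135, 2, 11]
append lst[0]+lst[-1] = 2+11 = 13 → [2, 7, 4, 135, 2, 11, 13]
append lst[0]+lst[0] = 2+2 = 4 → [2, 7, 4, 135, 2, 11, 13, 4]
lst[0]*lst[0] = 2*2 = 4

4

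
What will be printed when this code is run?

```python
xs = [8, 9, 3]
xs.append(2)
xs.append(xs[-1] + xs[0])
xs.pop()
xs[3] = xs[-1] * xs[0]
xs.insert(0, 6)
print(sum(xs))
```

append 2 → [8, 9, 3, 2]
append xs[-1]+xs[0] = 2+8 = 10 → [8, 9, 3, 2, 10]
pop() removes 10 → [8, 9, 3, 2]
xs[3] = xs[-1]*xs[0] = 2*8 = 16 → [8, 9, 3, 16]
insert 6 at 0 → [6, 8, 9, 3, 16]
sum = 42

42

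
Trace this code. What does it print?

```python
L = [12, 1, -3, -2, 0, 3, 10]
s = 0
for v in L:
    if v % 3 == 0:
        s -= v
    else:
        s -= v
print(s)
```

-21

v=12: %3==0, s = 0-12 = -12
v=1: not %3==0, s = (-12)-1 = -13
v=-3: %3==0, s = (-13)-(-3) = -10
v=-2: not %3==0, s = (-10)-(-2) = -8
v=0: %3==0, s = (-8)-0 = -8
v=3: %3==0, s = (-8)-3 = -11
v=10: not %3==0, s = (-11)-10 = -21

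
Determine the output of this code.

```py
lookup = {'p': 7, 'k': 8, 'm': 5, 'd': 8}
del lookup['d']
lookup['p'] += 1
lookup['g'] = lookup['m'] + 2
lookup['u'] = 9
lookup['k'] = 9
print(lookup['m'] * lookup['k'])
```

del 'd' → {'p': 7, 'k': 8, 'm': 5}
lookup['p'] = 7+1 = 8 → {'p': 8, 'k': 8, 'm': 5}
lookup['g'] = lookup['m']+2 = 7 → {'p': 8, 'k': 8, 'm': 5, 'g': 7}
lookup['u'] = 9 → {'p': 8, 'k': 8, 'm': 5, 'g': 7, 'u': 9}
lookup['k'] = 9 → {'p': 8, 'k': 9, 'm': 5, 'g': 7, 'u': 9}
lookup['m']*lookup['k'] = 5*9 = 45

45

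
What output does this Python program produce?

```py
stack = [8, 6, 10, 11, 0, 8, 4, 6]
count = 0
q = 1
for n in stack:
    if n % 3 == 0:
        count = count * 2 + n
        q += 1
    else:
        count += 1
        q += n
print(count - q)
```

5

n=8: not %3==0, count = 0+1 = 1; q=9
n=6: %3==0, count = 1*2+6 = 8; q=10
n=10: not %3==0, count = 8+1 = 9; q=20
n=11: not %3==0, count = 9+1 = 10; q=31
n=0: %3==0, count = 10*2+0 = 20; q=32
n=8: not %3==0, count = 20+1 = 21; q=40
n=4: not %3==0, count = 21+1 = 22; q=44
n=6: %3==0, count = 22*2+6 = 50; q=45
count-q = 50-45 = 5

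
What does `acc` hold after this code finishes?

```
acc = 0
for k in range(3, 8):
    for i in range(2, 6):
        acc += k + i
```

170

k=3,i=2: acc = 0+5 = 5
k=3,i=3: acc = 5+6 = 11
k=3,i=4: acc = 11+7 = 18
k=3,i=5: acc = 18+8 = 26
k=4,i=2: acc = 26+6 = 32
k=4,i=3: acc = 32+7 = 39
k=4,i=4: acc = 39+8 = 47
k=4,i=5: acc = 47+9 = 56
k=5,i=2: acc = 56+7 = 63
k=5,i=3: acc = 63+8 = 71
k=5,i=4: acc = 71+9 = 80
k=5,i=5: acc = 80+10 = 90
k=6,i=2: acc = 90+8 = 98
k=6,i=3: acc = 98+9 = 107
k=6,i=4: acc = 107+10 = 117
k=6,i=5: acc = 117+11 = 128
k=7,i=2: acc = 128+9 = 137
k=7,i=3: acc = 137+10 = 147
k=7,i=4: acc = 147+11 = 158
k=7,i=5: acc = 158+12 = 170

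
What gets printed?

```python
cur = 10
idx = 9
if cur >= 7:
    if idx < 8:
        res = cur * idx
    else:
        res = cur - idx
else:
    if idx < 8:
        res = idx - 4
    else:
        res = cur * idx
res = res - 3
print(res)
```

cur=10, idx=9
cur >= 7 is True; idx < 8 is False
→ res = cur - idx = 1
res = 1-3 = -2

-2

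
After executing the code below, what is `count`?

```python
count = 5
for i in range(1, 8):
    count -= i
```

-23

i=1: count = 5-1 = 4
i=2: count = 4-2 = 2
i=3: count = 2-3 = -1
i=4: count = (-1)-4 = -5
i=5: count = (-5)-5 = -10
i=6: count = (-10)-6 = -16
i=7: count = (-16)-7 = -23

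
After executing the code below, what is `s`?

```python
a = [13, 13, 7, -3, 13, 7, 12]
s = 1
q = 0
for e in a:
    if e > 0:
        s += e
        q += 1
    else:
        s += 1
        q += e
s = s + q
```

e=13: >0, s = 1+13 = 14; q=1
e=13: >0, s = 14+13 = 27; q=2
e=7: >0, s = 27+7 = 34; q=3
e=-3: not >0, s = 34+1 = 35; q=0
e=13: >0, s = 35+13 = 48; q=1
e=7: >0, s = 48+7 = 55; q=2
e=12: >0, s = 55+12 = 67; q=3
s+q = 67+3 = 70

70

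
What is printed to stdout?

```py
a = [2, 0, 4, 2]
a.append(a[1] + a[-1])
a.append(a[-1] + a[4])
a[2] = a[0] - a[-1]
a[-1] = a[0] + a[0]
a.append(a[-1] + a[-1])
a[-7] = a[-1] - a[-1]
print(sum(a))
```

14

append a[1]+a[-1] = 0+2 = 2 → [2, 0, 4, 2, 2]
append a[-1]+a[4] = 2+2 = 4 → [2, 0, 4, 2, 2, 4]
a[2] = a[0]-a[-1] = 2-4 = -2 → [2, 0, -2, 2, 2, 4]
a[-1] = a[0]+a[0] = 2+2 = 4 → [2, 0, -2, 2, 2, 4]
append a[-1]+a[-1] = 4+4 = 8 → [2, 0, -2, 2, 2, 4, 8]
a[-7] = a[-1]-a[-1] = 8-8 = 0 → [0, 0, -2, 2, 2, 4, 8]
sum = 14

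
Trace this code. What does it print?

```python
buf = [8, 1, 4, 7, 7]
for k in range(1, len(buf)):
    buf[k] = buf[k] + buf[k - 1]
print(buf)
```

k=1: buf[1] = 1+8 = 9 → [8, 9, 4, 7, 7]
k=2: buf[2] = 4+9 = 13 → [8, 9, 13, 7, 7]
k=3: buf[3] = 7+13 = 20 → [8, 9, 13, 20, 7]
k=4: buf[4] = 7+20 = 27 → [8, 9, 13, 20, 27]

[8, 9, 13, 20, 27]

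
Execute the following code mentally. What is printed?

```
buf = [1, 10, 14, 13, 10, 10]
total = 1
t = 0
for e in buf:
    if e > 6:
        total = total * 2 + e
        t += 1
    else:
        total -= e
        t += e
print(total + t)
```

360

e=1: not >6, total = 1-1 = 0; t=1
e=10: >6, total = 0*2+10 = 10; t=2
e=14: >6, total = 10*2+14 = 34; t=3
e=13: >6, total = 34*2+13 = 81; t=4
e=10: >6, total = 81*2+10 = 172; t=5
e=10: >6, total = 172*2+10 = 354; t=6
total+t = 354+6 = 360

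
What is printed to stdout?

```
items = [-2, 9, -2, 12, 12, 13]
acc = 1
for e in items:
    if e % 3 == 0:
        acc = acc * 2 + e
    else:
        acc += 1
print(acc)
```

93

e=-2: not %3==0, acc = 1+1 = 2
e=9: %3==0, acc = 2*2+9 = 13
e=-2: not %3==0, acc = 13+1 = 14
e=12: %3==0, acc = 14*2+12 = 40
e=12: %3==0, acc = 40*2+12 = 92
e=13: not %3==0, acc = 92+1 = 93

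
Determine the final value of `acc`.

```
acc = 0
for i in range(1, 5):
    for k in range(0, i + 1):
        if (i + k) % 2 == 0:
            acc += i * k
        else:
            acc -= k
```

i=1,k=0: odd sum, acc = 0-0 = 0
i=1,k=1: even sum, acc = 0+1 = 1
i=2,k=0: even sum, acc = 1+0 = 1
i=2,k=1: odd sum, acc = 1-1 = 0
i=2,k=2: even sum, acc = 0+4 = 4
i=3,k=0: odd sum, acc = 4-0 = 4
i=3,k=1: even sum, acc = 4+3 = 7
i=3,k=2: odd sum, acc = 7-2 = 5
i=3,k=3: even sum, acc = 5+9 = 14
i=4,k=0: even sum, acc = 14+0 = 14
i=4,k=1: odd sum, acc = 14-1 = 13
i=4,k=2: even sum, acc = 13+8 = 21
i=4,k=3: odd sum, acc = 21-3 = 18
i=4,k=4: even sum, acc = 18+16 = 34

34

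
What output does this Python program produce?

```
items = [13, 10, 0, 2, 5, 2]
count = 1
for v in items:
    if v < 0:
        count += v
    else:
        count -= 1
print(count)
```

v=13: not <0, count = 1-1 = 0
v=10: not <0, count = 0-1 = -1
v=0: not <0, count = (-1)-1 = -2
v=2: not <0, count = (-2)-1 = -3
v=5: not <0, count = (-3)-1 = -4
v=2: not <0, count = (-4)-1 = -5

-5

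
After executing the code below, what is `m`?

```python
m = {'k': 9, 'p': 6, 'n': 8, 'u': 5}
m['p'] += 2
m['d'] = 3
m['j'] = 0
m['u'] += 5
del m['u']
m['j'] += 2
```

{'k': 9, 'p': 8, 'n': 8, 'd': 3, 'j': 2}

m['p'] = 6+2 = 8 → {'k': 9, 'p': 8, 'n': 8, 'u': 5}
m['d'] = 3 → {'k': 9, 'p': 8, 'n': 8, 'u': 5, 'd': 3}
m['j'] = 0 → {'k': 9, 'p': 8, 'n': 8, 'u': 5, 'd': 3, 'j': 0}
m['u'] = 5+5 = 10 → {'k': 9, 'p': 8, 'n': 8, 'u': 10, 'd': 3, 'j': 0}
del 'u' → {'k': 9, 'p': 8, 'n': 8, 'd': 3, 'j': 0}
m['j'] = 0+2 = 2 → {'k': 9, 'p': 8, 'n': 8, 'd': 3, 'j': 2}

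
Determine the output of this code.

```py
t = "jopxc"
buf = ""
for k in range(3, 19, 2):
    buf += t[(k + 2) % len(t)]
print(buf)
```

jpcoxjpc

k=3: add t[0]='j' → 'j'
k=5: add t[2]='p' → 'jp'
k=7: add t[4]='c' → 'jpc'
k=9: add t[1]='o' → 'jpco'
k=11: add t[3]='x' → 'jpcox'
k=13: add t[0]='j' → 'jpcoxj'
k=15: add t[2]='p' → 'jpcoxjp'
k=17: add t[4]='c' → 'jpcoxjpc'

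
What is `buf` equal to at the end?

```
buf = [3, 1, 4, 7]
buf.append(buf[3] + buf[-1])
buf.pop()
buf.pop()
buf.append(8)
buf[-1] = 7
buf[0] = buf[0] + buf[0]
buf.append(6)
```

[6, 1, 4, 7, 6]

append buf[3]+buf[-1] = 7+7 = 14 → [3, 1, 4, 7, 14]
pop() removes 14 → [3, 1, 4, 7]
pop() removes 7 → [3, 1, 4]
append 8 → [3, 1, 4, 8]
buf[-1] = 7 → [3, 1, 4, 7]
buf[0] = buf[0]+buf[0] = 3+3 = 6 → [6, 1, 4, 7]
append 6 → [6, 1, 4, 7, 6]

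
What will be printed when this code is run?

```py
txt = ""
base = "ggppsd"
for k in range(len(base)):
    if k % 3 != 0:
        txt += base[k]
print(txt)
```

gpsd

k=0: skip
k=1: add 'g' → 'g'
k=2: add 'p' → 'gp'
k=3: skip
k=4: add 's' → 'gps'
k=5: add 'd' → 'gpsd'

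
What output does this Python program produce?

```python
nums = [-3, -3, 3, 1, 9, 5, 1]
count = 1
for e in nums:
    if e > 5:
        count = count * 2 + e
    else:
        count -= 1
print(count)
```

e=-3: not >5, count = 1-1 = 0
e=-3: not >5, count = 0-1 = -1
e=3: not >5, count = (-1)-1 = -2
e=1: not >5, count = (-2)-1 = -3
e=9: >5, count = (-3)*2+9 = 3
e=5: not >5, count = 3-1 = 2
e=1: not >5, count = 2-1 = 1

1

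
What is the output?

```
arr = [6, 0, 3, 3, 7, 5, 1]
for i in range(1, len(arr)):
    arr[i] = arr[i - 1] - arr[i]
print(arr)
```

i=1: arr[1] = 6-0 = 6 → [6, 6, 3, 3, 7, 5, 1]
i=2: arr[2] = 6-3 = 3 → [6, 6, 3, 3, 7, 5, 1]
i=3: arr[3] = 3-3 = 0 → [6, 6, 3, 0, 7, 5, 1]
i=4: arr[4] = 0-7 = -7 → [6, 6, 3, 0, -7, 5, 1]
i=5: arr[5] = (-7)-5 = -12 → [6, 6, 3, 0, -7, -12, 1]
i=6: arr[6] = (-12)-1 = -13 → [6, 6, 3, 0, -7, -12, -13]

[6, 6, 3, 0, -7, -12, -13]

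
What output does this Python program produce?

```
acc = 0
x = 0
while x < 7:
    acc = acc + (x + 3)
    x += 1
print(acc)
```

42

x=0: acc = 0+3 = 3
x=1: acc = 3+4 = 7
x=2: acc = 7+5 = 12
x=3: acc = 12+6 = 18
x=4: acc = 18+7 = 25
x=5: acc = 25+8 = 33
x=6: acc = 33+9 = 42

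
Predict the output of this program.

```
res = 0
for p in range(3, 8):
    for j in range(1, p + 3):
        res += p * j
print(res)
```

800

p=3,j=1: res = 0+3 = 3
p=3,j=2: res = 3+6 = 9
p=3,j=3: res = 9+9 = 18
p=3,j=4: res = 18+12 = 30
p=3,j=5: res = 30+15 = 45
p=4,j=1: res = 45+4 = 49
p=4,j=2: res = 49+8 = 57
p=4,j=3: res = 57+12 = 69
p=4,j=4: res = 69+16 = 85
p=4,j=5: res = 85+20 = 105
p=4,j=6: res = 105+24 = 129
p=5,j=1: res = 129+5 = 134
p=5,j=2: res = 134+10 = 144
p=5,j=3: res = 144+15 = 159
p=5,j=4: res = 159+20 = 179
p=5,j=5: res = 179+25 = 204
p=5,j=6: res = 204+30 = 234
p=5,j=7: res = 234+35 = 269
p=6,j=1: res = 269+6 = 275
p=6,j=2: res = 275+12 = 287
p=6,j=3: res = 287+18 = 305
p=6,j=4: res = 305+24 = 329
p=6,j=5: res = 329+30 = 359
p=6,j=6: res = 359+36 = 395
p=6,j=7: res = 395+42 = 437
p=6,j=8: res = 437+48 = 485
p=7,j=1: res = 485+7 = 492
p=7,j=2: res = 492+14 = 506
p=7,j=3: res = 506+21 = 527
p=7,j=4: res = 527+28 = 555
p=7,j=5: res = 555+35 = 590
p=7,j=6: res = 590+42 = 632
p=7,j=7: res = 632+49 = 681
p=7,j=8: res = 681+56 = 737
p=7,j=9: res = 737+63 = 800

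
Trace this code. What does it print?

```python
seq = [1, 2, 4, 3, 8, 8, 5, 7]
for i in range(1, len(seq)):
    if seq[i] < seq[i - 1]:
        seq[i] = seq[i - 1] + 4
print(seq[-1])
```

i=1: 2>=1, unchanged → [1, 2, 4, 3, 8, 8, 5, 7]
i=2: 4>=2, unchanged → [1, 2, 4, 3, 8, 8, 5, 7]
i=3: 3<4, seq[3] = 4+4 = 8 → [1, 2, 4, 8, 8, 8, 5, 7]
i=4: 8>=8, unchanged → [1, 2, 4, 8, 8, 8, 5, 7]
i=5: 8>=8, unchanged → [1, 2, 4, 8, 8, 8, 5, 7]
i=6: 5<8, seq[6] = 8+4 = 12 → [1, 2, 4, 8, 8, 8, 12, 7]
i=7: 7<12, seq[7] = 12+4 = 16 → [1, 2, 4, 8, 8, 8, 12, 16]

16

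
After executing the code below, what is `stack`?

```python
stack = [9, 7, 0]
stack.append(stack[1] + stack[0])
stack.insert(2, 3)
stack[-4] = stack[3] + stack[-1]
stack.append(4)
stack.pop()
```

append stack[1]+stack[0] = 7+9 = 16 → [9, 7, 0, 16]
insert 3 at 2 → [9, 7, 3, 0, 16]
stack[-4] = stack[3]+stack[-1] = 0+16 = 16 → [9, 16, 3, 0, 16]
append 4 → [9, 16, 3, 0, 16, 4]
pop() removes 4 → [9, 16, 3, 0, 16]

[9, 16, 3, 0, 16]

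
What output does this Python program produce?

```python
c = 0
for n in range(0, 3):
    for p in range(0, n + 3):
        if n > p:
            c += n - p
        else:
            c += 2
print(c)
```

22

n=0,p=0: not 0>0, c = 0+2 = 2
n=0,p=1: not 0>1, c = 2+2 = 4
n=0,p=2: not 0>2, c = 4+2 = 6
n=1,p=0: 1>0, c = 6+1 = 7
n=1,p=1: not 1>1, c = 7+2 = 9
n=1,p=2: not 1>2, c = 9+2 = 11
n=1,p=3: not 1>3, c = 11+2 = 13
n=2,p=0: 2>0, c = 13+2 = 15
n=2,p=1: 2>1, c = 15+1 = 16
n=2,p=2: not 2>2, c = 16+2 = 18
n=2,p=3: not 2>3, c = 18+2 = 20
n=2,p=4: not 2>4, c = 20+2 = 22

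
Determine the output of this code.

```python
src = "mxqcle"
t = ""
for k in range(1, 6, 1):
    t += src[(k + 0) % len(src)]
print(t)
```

k=1: add src[1]='x' → 'x'
k=2: add src[2]='q' → 'xq'
k=3: add src[3]='c' → 'xqc'
k=4: add src[4]='l' → 'xqcl'
k=5: add src[5]='e' → 'xqcle'

xqcle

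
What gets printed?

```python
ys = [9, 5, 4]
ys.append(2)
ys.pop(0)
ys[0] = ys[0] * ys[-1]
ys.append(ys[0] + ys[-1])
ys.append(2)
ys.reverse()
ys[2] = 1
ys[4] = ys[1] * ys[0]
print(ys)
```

[2, 12, 1, 4, 24]

append 2 → [9, 5, 4, 2]
pop(0) removes 9 → [5, 4, 2]
ys[0] = ys[0]*ys[-1] = 5*2 = 10 → [10, 4, 2]
append ys[0]+ys[-1] = 10+2 = 12 → [10, 4, 2, 12]
append 2 → [10, 4, 2, 12, 2]
reverse → [2, 12, 2, 4, 10]
ys[2] = 1 → [2, 12, 1, 4, 10]
ys[4] = ys[1]*ys[0] = 12*2 = 24 → [2, 12, 1, 4, 24]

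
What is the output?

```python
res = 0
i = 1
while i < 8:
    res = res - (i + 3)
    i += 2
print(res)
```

i=1: res = 0-4 = -4
i=3: res = (-4)-6 = -10
i=5: res = (-10)-8 = -18
i=7: res = (-18)-10 = -28

-28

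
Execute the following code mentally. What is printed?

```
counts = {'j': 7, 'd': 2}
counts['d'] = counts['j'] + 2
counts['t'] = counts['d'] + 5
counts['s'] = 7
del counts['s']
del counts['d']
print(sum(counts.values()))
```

21

counts['d'] = counts['j']+2 = 9 → {'j': 7, 'd': 9}
counts['t'] = counts['d']+5 = 14 → {'j': 7, 'd': 9, 't': 14}
counts['s'] = 7 → {'j': 7, 'd': 9, 't': 14, 's': 7}
del 's' → {'j': 7, 'd': 9, 't': 14}
del 'd' → {'j': 7, 't': 14}
sum of values = 21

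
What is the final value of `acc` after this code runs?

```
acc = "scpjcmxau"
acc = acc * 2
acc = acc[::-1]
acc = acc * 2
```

repeat ×2 → 'scpjcmxauscpjcmxau'
reverse → 'uaxmcjpcsuaxmcjpcs'
repeat ×2 → 'uaxmcjpcsuaxmcjpcsuaxmcjpcsuaxmcjpcs'

'uaxmcjpcsuaxmcjpcsuaxmcjpcsuaxmcjpcs'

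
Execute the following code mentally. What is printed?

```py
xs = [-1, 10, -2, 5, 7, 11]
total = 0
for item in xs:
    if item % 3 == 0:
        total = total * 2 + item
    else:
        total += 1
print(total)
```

6

item=-1: not %3==0, total = 0+1 = 1
item=10: not %3==0, total = 1+1 = 2
item=-2: not %3==0, total = 2+1 = 3
item=5: not %3==0, total = 3+1 = 4
item=7: not %3==0, total = 4+1 = 5
item=11: not %3==0, total = 5+1 = 6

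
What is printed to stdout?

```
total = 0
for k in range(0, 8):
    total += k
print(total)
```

k=0: total = 0+0 = 0
k=1: total = 0+1 = 1
k=2: total = 1+2 = 3
k=3: total = 3+3 = 6
k=4: total = 6+4 = 10
k=5: total = 10+5 = 15
k=6: total = 15+6 = 21
k=7: total = 21+7 = 28

28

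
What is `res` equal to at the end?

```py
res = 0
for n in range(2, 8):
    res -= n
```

n=2: res = 0-2 = -2
n=3: res = (-2)-3 = -5
n=4: res = (-5)-4 = -9
n=5: res = (-9)-5 = -14
n=6: res = (-14)-6 = -20
n=7: res = (-20)-7 = -27

-27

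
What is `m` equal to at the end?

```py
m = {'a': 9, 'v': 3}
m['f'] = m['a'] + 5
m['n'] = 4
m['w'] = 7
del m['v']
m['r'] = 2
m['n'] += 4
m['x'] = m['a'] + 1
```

{'a': 9, 'f': 14, 'n': 8, 'w': 7, 'r': 2, 'x': 10}

m['f'] = m['a']+5 = 14 → {'a': 9, 'v': 3, 'f': 14}
m['n'] = 4 → {'a': 9, 'v': 3, 'f': 14, 'n': 4}
m['w'] = 7 → {'a': 9, 'v': 3, 'f': 14, 'n': 4, 'w': 7}
del 'v' → {'a': 9, 'f': 14, 'n': 4, 'w': 7}
m['r'] = 2 → {'a': 9, 'f': 14, 'n': 4, 'w': 7, 'r': 2}
m['n'] = 4+4 = 8 → {'a': 9, 'f': 14, 'n': 8, 'w': 7, 'r': 2}
m['x'] = m['a']+1 = 10 → {'a': 9, 'f': 14, 'n': 8, 'w': 7, 'r': 2, 'x': 10}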